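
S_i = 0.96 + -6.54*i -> [0.96, -5.58, -12.12, -18.66, -25.2]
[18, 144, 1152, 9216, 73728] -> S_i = 18*8^i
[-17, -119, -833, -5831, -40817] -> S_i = -17*7^i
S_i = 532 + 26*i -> [532, 558, 584, 610, 636]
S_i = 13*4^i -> [13, 52, 208, 832, 3328]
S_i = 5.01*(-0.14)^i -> [5.01, -0.7, 0.1, -0.01, 0.0]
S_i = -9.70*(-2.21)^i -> [-9.7, 21.44, -47.38, 104.7, -231.39]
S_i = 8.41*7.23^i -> [8.41, 60.8, 439.62, 3178.42, 22979.96]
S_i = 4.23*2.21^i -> [4.23, 9.35, 20.66, 45.66, 100.9]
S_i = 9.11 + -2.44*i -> [9.11, 6.67, 4.23, 1.79, -0.65]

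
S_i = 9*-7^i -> [9, -63, 441, -3087, 21609]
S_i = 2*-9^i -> [2, -18, 162, -1458, 13122]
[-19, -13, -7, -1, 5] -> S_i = -19 + 6*i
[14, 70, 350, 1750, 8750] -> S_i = 14*5^i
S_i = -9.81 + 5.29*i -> [-9.81, -4.52, 0.77, 6.06, 11.35]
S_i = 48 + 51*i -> [48, 99, 150, 201, 252]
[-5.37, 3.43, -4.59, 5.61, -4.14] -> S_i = Random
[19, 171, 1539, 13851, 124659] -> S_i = 19*9^i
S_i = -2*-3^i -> [-2, 6, -18, 54, -162]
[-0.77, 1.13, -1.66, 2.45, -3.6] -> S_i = -0.77*(-1.47)^i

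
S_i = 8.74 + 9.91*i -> [8.74, 18.65, 28.56, 38.47, 48.38]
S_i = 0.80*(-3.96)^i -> [0.8, -3.17, 12.55, -49.68, 196.73]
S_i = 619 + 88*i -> [619, 707, 795, 883, 971]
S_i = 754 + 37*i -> [754, 791, 828, 865, 902]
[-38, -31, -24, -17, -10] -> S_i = -38 + 7*i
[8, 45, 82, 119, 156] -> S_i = 8 + 37*i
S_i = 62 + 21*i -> [62, 83, 104, 125, 146]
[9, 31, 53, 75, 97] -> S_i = 9 + 22*i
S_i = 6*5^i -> [6, 30, 150, 750, 3750]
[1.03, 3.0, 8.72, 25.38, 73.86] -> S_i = 1.03*2.91^i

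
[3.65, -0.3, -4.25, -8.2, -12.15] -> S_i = 3.65 + -3.95*i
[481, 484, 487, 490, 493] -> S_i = 481 + 3*i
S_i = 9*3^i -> [9, 27, 81, 243, 729]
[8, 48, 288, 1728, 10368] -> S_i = 8*6^i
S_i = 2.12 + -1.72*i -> [2.12, 0.4, -1.32, -3.04, -4.76]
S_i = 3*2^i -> [3, 6, 12, 24, 48]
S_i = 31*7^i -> [31, 217, 1519, 10633, 74431]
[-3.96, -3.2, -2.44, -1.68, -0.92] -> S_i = -3.96 + 0.76*i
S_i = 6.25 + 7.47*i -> [6.25, 13.72, 21.19, 28.66, 36.13]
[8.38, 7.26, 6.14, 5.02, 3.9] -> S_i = 8.38 + -1.12*i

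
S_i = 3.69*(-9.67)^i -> [3.69, -35.68, 345.05, -3336.61, 32265.04]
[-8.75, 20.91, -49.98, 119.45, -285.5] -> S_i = -8.75*(-2.39)^i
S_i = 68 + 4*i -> [68, 72, 76, 80, 84]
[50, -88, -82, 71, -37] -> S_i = Random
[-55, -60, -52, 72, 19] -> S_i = Random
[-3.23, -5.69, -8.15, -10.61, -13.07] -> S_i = -3.23 + -2.46*i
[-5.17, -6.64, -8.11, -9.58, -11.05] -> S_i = -5.17 + -1.47*i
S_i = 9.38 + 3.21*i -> [9.38, 12.59, 15.8, 19.01, 22.22]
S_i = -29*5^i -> [-29, -145, -725, -3625, -18125]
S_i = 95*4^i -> [95, 380, 1520, 6080, 24320]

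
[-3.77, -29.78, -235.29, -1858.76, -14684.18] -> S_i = -3.77*7.90^i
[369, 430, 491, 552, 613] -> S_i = 369 + 61*i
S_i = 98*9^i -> [98, 882, 7938, 71442, 642978]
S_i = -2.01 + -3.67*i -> [-2.01, -5.68, -9.35, -13.02, -16.69]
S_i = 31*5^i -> [31, 155, 775, 3875, 19375]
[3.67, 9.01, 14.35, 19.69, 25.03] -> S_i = 3.67 + 5.34*i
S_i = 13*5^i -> [13, 65, 325, 1625, 8125]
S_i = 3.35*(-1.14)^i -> [3.35, -3.82, 4.35, -4.96, 5.66]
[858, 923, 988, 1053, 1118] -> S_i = 858 + 65*i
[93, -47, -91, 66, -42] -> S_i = Random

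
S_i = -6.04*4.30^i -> [-6.04, -25.97, -111.68, -480.22, -2064.96]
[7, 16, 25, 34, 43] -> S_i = 7 + 9*i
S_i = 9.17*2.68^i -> [9.17, 24.58, 65.86, 176.51, 473.05]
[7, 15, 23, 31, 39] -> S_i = 7 + 8*i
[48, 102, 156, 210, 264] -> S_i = 48 + 54*i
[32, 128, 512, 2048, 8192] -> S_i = 32*4^i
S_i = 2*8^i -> [2, 16, 128, 1024, 8192]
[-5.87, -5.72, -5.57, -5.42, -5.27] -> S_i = -5.87 + 0.15*i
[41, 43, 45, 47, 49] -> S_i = 41 + 2*i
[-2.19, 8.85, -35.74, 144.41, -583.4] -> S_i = -2.19*(-4.04)^i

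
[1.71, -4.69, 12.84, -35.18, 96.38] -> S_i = 1.71*(-2.74)^i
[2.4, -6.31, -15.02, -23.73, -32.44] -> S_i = 2.40 + -8.71*i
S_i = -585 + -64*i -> [-585, -649, -713, -777, -841]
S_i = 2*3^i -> [2, 6, 18, 54, 162]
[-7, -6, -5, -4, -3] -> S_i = -7 + 1*i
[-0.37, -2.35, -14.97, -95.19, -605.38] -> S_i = -0.37*6.36^i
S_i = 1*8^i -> [1, 8, 64, 512, 4096]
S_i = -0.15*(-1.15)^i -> [-0.15, 0.17, -0.2, 0.23, -0.26]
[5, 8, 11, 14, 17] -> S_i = 5 + 3*i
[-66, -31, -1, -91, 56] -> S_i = Random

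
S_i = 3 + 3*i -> [3, 6, 9, 12, 15]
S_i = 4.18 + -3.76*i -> [4.18, 0.42, -3.34, -7.1, -10.86]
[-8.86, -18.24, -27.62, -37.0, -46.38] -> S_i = -8.86 + -9.38*i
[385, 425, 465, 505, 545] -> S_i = 385 + 40*i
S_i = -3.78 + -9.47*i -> [-3.78, -13.25, -22.72, -32.19, -41.66]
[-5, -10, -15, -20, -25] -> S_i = -5 + -5*i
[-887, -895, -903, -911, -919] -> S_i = -887 + -8*i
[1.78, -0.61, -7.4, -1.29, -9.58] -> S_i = Random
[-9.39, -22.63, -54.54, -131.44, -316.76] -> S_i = -9.39*2.41^i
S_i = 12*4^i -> [12, 48, 192, 768, 3072]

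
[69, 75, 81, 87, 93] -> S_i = 69 + 6*i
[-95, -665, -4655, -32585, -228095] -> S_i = -95*7^i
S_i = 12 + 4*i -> [12, 16, 20, 24, 28]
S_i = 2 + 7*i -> [2, 9, 16, 23, 30]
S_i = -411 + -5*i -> [-411, -416, -421, -426, -431]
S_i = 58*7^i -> [58, 406, 2842, 19894, 139258]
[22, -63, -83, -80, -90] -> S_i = Random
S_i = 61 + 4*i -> [61, 65, 69, 73, 77]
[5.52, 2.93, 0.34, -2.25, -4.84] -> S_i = 5.52 + -2.59*i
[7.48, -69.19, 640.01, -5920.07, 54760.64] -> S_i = 7.48*(-9.25)^i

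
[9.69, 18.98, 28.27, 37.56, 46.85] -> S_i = 9.69 + 9.29*i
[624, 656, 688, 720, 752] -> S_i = 624 + 32*i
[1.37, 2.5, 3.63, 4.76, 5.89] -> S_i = 1.37 + 1.13*i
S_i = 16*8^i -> [16, 128, 1024, 8192, 65536]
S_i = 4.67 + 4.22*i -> [4.67, 8.89, 13.11, 17.33, 21.55]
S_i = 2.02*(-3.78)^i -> [2.02, -7.64, 28.86, -109.1, 412.4]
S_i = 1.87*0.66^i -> [1.87, 1.23, 0.81, 0.54, 0.35]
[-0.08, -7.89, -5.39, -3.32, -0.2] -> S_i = Random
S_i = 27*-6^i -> [27, -162, 972, -5832, 34992]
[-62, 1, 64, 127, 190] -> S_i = -62 + 63*i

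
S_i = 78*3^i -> [78, 234, 702, 2106, 6318]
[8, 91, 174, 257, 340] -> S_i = 8 + 83*i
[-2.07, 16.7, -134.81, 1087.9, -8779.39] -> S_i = -2.07*(-8.07)^i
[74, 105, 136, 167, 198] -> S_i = 74 + 31*i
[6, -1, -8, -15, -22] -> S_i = 6 + -7*i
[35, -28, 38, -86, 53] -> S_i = Random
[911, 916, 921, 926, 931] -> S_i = 911 + 5*i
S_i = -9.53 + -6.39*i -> [-9.53, -15.92, -22.31, -28.7, -35.09]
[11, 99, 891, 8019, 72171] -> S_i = 11*9^i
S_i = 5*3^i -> [5, 15, 45, 135, 405]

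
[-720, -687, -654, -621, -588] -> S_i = -720 + 33*i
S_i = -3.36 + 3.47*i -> [-3.36, 0.11, 3.58, 7.05, 10.52]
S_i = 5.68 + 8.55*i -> [5.68, 14.23, 22.78, 31.33, 39.88]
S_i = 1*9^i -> [1, 9, 81, 729, 6561]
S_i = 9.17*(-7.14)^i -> [9.17, -65.47, 467.48, -3337.83, 23832.09]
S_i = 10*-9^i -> [10, -90, 810, -7290, 65610]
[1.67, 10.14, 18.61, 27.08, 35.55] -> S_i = 1.67 + 8.47*i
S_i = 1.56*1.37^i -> [1.56, 2.14, 2.93, 4.01, 5.5]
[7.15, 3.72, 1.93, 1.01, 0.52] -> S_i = 7.15*0.52^i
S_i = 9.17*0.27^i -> [9.17, 2.48, 0.67, 0.18, 0.05]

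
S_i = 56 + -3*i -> [56, 53, 50, 47, 44]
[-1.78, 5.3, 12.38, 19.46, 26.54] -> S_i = -1.78 + 7.08*i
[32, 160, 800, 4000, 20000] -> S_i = 32*5^i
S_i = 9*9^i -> [9, 81, 729, 6561, 59049]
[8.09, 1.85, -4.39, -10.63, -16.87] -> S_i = 8.09 + -6.24*i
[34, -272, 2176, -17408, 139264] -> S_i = 34*-8^i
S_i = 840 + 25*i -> [840, 865, 890, 915, 940]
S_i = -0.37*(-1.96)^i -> [-0.37, 0.73, -1.42, 2.79, -5.46]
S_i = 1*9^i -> [1, 9, 81, 729, 6561]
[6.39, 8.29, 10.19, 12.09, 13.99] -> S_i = 6.39 + 1.90*i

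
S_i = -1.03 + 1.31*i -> [-1.03, 0.28, 1.59, 2.9, 4.21]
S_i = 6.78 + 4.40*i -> [6.78, 11.18, 15.58, 19.98, 24.38]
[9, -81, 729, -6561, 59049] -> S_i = 9*-9^i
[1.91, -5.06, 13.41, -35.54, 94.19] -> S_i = 1.91*(-2.65)^i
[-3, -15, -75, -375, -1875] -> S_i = -3*5^i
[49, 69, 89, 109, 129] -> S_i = 49 + 20*i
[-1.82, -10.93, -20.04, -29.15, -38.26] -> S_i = -1.82 + -9.11*i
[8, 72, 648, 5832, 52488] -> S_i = 8*9^i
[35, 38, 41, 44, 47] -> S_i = 35 + 3*i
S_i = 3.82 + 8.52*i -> [3.82, 12.34, 20.86, 29.38, 37.9]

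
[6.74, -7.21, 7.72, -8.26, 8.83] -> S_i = 6.74*(-1.07)^i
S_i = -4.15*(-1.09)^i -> [-4.15, 4.52, -4.93, 5.37, -5.86]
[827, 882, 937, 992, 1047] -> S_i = 827 + 55*i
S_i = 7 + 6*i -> [7, 13, 19, 25, 31]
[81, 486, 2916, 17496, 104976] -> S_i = 81*6^i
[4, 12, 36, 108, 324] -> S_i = 4*3^i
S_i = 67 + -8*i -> [67, 59, 51, 43, 35]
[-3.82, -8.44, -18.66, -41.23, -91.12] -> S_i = -3.82*2.21^i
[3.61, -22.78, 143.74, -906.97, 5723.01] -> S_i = 3.61*(-6.31)^i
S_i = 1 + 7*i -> [1, 8, 15, 22, 29]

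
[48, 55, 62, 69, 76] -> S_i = 48 + 7*i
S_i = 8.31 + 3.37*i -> [8.31, 11.68, 15.05, 18.42, 21.79]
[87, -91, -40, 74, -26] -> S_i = Random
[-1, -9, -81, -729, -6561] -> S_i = -1*9^i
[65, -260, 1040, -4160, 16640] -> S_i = 65*-4^i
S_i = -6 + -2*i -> [-6, -8, -10, -12, -14]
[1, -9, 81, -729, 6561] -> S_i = 1*-9^i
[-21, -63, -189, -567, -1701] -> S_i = -21*3^i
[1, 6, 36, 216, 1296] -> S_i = 1*6^i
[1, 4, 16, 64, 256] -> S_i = 1*4^i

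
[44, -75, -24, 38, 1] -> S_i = Random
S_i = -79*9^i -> [-79, -711, -6399, -57591, -518319]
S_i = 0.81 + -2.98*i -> [0.81, -2.17, -5.15, -8.13, -11.11]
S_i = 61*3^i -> [61, 183, 549, 1647, 4941]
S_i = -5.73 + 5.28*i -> [-5.73, -0.45, 4.83, 10.11, 15.39]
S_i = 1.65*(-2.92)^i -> [1.65, -4.82, 14.07, -41.08, 119.95]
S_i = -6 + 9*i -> [-6, 3, 12, 21, 30]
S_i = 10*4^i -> [10, 40, 160, 640, 2560]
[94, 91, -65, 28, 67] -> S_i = Random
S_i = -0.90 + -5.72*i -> [-0.9, -6.62, -12.34, -18.06, -23.78]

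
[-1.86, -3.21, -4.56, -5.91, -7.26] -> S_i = -1.86 + -1.35*i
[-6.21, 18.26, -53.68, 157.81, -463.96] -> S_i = -6.21*(-2.94)^i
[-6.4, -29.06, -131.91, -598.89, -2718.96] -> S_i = -6.40*4.54^i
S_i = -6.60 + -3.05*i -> [-6.6, -9.65, -12.7, -15.75, -18.8]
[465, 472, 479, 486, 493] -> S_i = 465 + 7*i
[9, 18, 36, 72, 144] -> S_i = 9*2^i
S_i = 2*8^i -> [2, 16, 128, 1024, 8192]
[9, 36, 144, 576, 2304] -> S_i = 9*4^i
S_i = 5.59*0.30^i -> [5.59, 1.68, 0.5, 0.15, 0.05]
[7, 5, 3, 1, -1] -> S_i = 7 + -2*i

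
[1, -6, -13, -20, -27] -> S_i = 1 + -7*i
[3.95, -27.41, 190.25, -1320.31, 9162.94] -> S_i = 3.95*(-6.94)^i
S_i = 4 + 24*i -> [4, 28, 52, 76, 100]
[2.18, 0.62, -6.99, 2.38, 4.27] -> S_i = Random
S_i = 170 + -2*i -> [170, 168, 166, 164, 162]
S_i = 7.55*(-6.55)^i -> [7.55, -49.45, 323.91, -2121.64, 13896.72]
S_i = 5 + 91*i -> [5, 96, 187, 278, 369]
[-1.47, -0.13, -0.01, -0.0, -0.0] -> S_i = -1.47*0.09^i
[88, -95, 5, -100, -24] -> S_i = Random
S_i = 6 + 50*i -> [6, 56, 106, 156, 206]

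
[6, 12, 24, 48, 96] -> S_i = 6*2^i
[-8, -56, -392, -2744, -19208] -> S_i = -8*7^i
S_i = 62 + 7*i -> [62, 69, 76, 83, 90]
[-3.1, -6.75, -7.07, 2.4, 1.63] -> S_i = Random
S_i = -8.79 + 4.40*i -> [-8.79, -4.39, 0.01, 4.41, 8.81]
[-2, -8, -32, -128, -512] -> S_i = -2*4^i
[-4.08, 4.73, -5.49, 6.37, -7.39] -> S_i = -4.08*(-1.16)^i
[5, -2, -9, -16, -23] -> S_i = 5 + -7*i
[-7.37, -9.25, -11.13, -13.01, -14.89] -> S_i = -7.37 + -1.88*i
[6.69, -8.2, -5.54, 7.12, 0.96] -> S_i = Random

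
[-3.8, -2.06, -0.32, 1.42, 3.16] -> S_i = -3.80 + 1.74*i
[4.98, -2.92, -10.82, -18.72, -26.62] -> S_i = 4.98 + -7.90*i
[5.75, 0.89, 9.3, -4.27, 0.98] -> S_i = Random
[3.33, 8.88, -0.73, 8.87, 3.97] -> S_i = Random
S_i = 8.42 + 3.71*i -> [8.42, 12.13, 15.84, 19.55, 23.26]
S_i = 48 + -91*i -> [48, -43, -134, -225, -316]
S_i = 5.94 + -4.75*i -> [5.94, 1.19, -3.56, -8.31, -13.06]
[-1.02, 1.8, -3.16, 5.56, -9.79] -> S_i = -1.02*(-1.76)^i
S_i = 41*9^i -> [41, 369, 3321, 29889, 269001]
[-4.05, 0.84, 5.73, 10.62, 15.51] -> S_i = -4.05 + 4.89*i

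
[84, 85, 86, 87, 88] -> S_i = 84 + 1*i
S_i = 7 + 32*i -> [7, 39, 71, 103, 135]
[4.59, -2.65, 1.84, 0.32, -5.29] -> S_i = Random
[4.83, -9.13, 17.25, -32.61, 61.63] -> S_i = 4.83*(-1.89)^i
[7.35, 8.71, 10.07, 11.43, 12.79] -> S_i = 7.35 + 1.36*i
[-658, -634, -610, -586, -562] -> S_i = -658 + 24*i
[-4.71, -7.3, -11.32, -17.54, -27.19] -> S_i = -4.71*1.55^i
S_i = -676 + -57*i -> [-676, -733, -790, -847, -904]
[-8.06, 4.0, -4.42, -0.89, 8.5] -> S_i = Random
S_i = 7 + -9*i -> [7, -2, -11, -20, -29]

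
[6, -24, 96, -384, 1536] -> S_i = 6*-4^i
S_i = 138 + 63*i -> [138, 201, 264, 327, 390]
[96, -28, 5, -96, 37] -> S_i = Random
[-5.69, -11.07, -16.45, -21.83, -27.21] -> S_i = -5.69 + -5.38*i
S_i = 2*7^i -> [2, 14, 98, 686, 4802]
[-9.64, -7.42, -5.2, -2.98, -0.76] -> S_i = -9.64 + 2.22*i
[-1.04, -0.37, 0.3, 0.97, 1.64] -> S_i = -1.04 + 0.67*i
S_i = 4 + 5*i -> [4, 9, 14, 19, 24]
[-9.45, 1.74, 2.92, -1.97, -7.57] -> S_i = Random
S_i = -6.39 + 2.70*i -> [-6.39, -3.69, -0.99, 1.71, 4.41]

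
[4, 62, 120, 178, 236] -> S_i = 4 + 58*i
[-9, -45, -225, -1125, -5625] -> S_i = -9*5^i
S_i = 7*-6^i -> [7, -42, 252, -1512, 9072]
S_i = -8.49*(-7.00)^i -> [-8.49, 59.43, -416.01, 2912.07, -20384.49]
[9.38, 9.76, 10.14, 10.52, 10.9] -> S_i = 9.38 + 0.38*i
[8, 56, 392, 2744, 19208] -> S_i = 8*7^i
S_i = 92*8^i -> [92, 736, 5888, 47104, 376832]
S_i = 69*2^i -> [69, 138, 276, 552, 1104]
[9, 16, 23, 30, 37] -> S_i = 9 + 7*i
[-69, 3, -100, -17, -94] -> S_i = Random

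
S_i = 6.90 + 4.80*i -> [6.9, 11.7, 16.5, 21.3, 26.1]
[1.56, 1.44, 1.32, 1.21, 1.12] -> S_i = 1.56*0.92^i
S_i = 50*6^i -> [50, 300, 1800, 10800, 64800]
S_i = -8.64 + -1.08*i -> [-8.64, -9.72, -10.8, -11.88, -12.96]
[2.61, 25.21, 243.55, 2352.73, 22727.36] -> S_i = 2.61*9.66^i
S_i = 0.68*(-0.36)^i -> [0.68, -0.24, 0.09, -0.03, 0.01]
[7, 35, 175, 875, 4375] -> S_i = 7*5^i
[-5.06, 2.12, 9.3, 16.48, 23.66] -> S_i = -5.06 + 7.18*i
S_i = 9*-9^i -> [9, -81, 729, -6561, 59049]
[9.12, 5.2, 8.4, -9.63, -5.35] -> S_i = Random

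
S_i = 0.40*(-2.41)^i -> [0.4, -0.96, 2.32, -5.6, 13.49]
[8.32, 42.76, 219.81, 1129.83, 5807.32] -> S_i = 8.32*5.14^i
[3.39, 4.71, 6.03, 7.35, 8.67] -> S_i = 3.39 + 1.32*i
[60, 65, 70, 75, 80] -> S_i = 60 + 5*i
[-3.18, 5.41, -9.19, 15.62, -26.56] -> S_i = -3.18*(-1.70)^i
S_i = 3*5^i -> [3, 15, 75, 375, 1875]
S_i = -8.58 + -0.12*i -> [-8.58, -8.7, -8.82, -8.94, -9.06]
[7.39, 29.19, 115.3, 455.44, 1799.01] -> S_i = 7.39*3.95^i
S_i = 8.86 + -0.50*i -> [8.86, 8.36, 7.86, 7.36, 6.86]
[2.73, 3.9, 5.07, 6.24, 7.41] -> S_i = 2.73 + 1.17*i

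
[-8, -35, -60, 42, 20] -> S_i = Random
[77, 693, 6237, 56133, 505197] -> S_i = 77*9^i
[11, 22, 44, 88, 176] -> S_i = 11*2^i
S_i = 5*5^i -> [5, 25, 125, 625, 3125]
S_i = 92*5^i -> [92, 460, 2300, 11500, 57500]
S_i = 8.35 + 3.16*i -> [8.35, 11.51, 14.67, 17.83, 20.99]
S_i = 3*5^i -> [3, 15, 75, 375, 1875]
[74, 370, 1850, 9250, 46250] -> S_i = 74*5^i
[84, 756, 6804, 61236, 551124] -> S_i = 84*9^i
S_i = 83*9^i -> [83, 747, 6723, 60507, 544563]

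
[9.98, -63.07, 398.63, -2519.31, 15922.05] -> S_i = 9.98*(-6.32)^i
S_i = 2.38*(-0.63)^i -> [2.38, -1.5, 0.94, -0.6, 0.37]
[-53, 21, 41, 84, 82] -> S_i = Random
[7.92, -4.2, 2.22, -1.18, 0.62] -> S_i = 7.92*(-0.53)^i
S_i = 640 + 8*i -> [640, 648, 656, 664, 672]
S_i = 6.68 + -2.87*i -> [6.68, 3.81, 0.94, -1.93, -4.8]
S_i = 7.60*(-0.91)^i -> [7.6, -6.92, 6.29, -5.73, 5.21]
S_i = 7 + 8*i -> [7, 15, 23, 31, 39]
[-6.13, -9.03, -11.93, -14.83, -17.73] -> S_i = -6.13 + -2.90*i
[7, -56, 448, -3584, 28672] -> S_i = 7*-8^i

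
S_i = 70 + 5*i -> [70, 75, 80, 85, 90]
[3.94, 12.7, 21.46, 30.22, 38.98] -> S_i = 3.94 + 8.76*i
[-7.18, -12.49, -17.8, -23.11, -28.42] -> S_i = -7.18 + -5.31*i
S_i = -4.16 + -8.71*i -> [-4.16, -12.87, -21.58, -30.29, -39.0]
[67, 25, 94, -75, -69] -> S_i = Random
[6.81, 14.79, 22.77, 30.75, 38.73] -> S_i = 6.81 + 7.98*i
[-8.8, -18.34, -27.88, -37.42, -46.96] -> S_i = -8.80 + -9.54*i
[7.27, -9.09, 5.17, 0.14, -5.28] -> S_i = Random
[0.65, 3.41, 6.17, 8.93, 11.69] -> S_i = 0.65 + 2.76*i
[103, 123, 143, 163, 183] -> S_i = 103 + 20*i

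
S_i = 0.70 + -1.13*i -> [0.7, -0.43, -1.56, -2.69, -3.82]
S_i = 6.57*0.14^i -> [6.57, 0.92, 0.13, 0.02, 0.0]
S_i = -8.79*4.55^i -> [-8.79, -39.99, -181.97, -827.99, -3767.34]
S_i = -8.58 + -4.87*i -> [-8.58, -13.45, -18.32, -23.19, -28.06]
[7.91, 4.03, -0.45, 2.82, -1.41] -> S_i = Random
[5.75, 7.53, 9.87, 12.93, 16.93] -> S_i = 5.75*1.31^i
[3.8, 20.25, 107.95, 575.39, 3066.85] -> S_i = 3.80*5.33^i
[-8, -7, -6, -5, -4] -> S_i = -8 + 1*i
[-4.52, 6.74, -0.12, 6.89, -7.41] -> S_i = Random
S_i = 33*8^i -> [33, 264, 2112, 16896, 135168]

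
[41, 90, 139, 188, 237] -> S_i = 41 + 49*i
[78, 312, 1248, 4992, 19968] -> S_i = 78*4^i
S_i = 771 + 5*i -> [771, 776, 781, 786, 791]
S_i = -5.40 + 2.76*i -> [-5.4, -2.64, 0.12, 2.88, 5.64]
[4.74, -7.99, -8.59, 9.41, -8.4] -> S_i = Random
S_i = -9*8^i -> [-9, -72, -576, -4608, -36864]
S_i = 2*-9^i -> [2, -18, 162, -1458, 13122]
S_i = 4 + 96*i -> [4, 100, 196, 292, 388]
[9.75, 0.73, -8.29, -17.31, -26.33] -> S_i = 9.75 + -9.02*i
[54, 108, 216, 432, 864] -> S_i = 54*2^i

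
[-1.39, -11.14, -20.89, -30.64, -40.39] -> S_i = -1.39 + -9.75*i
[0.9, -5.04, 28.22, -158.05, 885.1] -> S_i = 0.90*(-5.60)^i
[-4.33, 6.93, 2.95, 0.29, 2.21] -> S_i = Random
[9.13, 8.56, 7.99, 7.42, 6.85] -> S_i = 9.13 + -0.57*i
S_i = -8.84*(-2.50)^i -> [-8.84, 22.1, -55.25, 138.12, -345.31]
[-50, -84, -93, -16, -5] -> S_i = Random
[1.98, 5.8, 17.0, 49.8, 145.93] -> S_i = 1.98*2.93^i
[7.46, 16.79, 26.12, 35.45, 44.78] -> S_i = 7.46 + 9.33*i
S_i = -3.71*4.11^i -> [-3.71, -15.25, -62.67, -257.57, -1058.62]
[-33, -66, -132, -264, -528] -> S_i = -33*2^i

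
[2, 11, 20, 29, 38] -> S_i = 2 + 9*i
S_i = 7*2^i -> [7, 14, 28, 56, 112]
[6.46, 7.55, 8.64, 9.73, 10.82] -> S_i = 6.46 + 1.09*i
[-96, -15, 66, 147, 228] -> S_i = -96 + 81*i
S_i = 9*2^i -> [9, 18, 36, 72, 144]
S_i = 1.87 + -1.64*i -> [1.87, 0.23, -1.41, -3.05, -4.69]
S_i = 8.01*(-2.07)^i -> [8.01, -16.58, 34.32, -71.05, 147.07]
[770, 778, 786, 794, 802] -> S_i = 770 + 8*i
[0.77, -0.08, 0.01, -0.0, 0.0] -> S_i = 0.77*(-0.11)^i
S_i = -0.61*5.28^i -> [-0.61, -3.22, -17.01, -89.79, -474.1]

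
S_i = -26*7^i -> [-26, -182, -1274, -8918, -62426]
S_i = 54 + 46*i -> [54, 100, 146, 192, 238]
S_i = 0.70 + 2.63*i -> [0.7, 3.33, 5.96, 8.59, 11.22]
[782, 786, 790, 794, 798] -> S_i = 782 + 4*i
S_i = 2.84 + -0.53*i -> [2.84, 2.31, 1.78, 1.25, 0.72]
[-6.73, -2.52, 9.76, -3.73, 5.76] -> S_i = Random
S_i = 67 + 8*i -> [67, 75, 83, 91, 99]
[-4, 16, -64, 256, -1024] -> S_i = -4*-4^i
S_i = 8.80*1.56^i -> [8.8, 13.73, 21.42, 33.41, 52.12]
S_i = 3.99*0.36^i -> [3.99, 1.44, 0.52, 0.19, 0.07]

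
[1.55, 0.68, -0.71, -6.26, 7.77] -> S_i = Random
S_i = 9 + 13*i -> [9, 22, 35, 48, 61]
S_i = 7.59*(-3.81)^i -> [7.59, -28.92, 110.18, -419.78, 1599.34]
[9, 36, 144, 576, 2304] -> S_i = 9*4^i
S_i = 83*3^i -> [83, 249, 747, 2241, 6723]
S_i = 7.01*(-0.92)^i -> [7.01, -6.45, 5.93, -5.46, 5.02]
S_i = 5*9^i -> [5, 45, 405, 3645, 32805]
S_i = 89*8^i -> [89, 712, 5696, 45568, 364544]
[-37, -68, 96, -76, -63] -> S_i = Random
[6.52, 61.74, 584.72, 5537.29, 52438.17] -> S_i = 6.52*9.47^i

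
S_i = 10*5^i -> [10, 50, 250, 1250, 6250]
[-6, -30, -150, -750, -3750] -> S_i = -6*5^i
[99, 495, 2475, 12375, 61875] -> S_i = 99*5^i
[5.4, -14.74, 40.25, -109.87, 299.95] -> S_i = 5.40*(-2.73)^i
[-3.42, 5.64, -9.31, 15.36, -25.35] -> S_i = -3.42*(-1.65)^i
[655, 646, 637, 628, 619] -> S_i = 655 + -9*i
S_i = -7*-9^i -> [-7, 63, -567, 5103, -45927]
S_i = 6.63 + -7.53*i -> [6.63, -0.9, -8.43, -15.96, -23.49]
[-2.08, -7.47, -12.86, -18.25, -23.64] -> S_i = -2.08 + -5.39*i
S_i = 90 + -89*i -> [90, 1, -88, -177, -266]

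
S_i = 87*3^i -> [87, 261, 783, 2349, 7047]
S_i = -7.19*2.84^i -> [-7.19, -20.42, -57.99, -164.7, -467.74]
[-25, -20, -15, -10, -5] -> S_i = -25 + 5*i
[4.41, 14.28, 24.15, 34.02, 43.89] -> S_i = 4.41 + 9.87*i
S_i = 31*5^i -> [31, 155, 775, 3875, 19375]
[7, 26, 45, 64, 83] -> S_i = 7 + 19*i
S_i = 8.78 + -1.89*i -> [8.78, 6.89, 5.0, 3.11, 1.22]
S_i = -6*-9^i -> [-6, 54, -486, 4374, -39366]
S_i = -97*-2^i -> [-97, 194, -388, 776, -1552]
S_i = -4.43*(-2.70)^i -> [-4.43, 11.96, -32.29, 87.2, -235.43]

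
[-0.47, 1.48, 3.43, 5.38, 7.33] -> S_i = -0.47 + 1.95*i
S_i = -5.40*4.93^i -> [-5.4, -26.62, -131.25, -647.05, -3189.93]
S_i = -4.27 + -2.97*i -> [-4.27, -7.24, -10.21, -13.18, -16.15]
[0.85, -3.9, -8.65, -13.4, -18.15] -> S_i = 0.85 + -4.75*i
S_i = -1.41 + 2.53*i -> [-1.41, 1.12, 3.65, 6.18, 8.71]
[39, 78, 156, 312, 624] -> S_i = 39*2^i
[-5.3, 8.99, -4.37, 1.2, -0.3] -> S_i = Random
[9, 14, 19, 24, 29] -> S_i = 9 + 5*i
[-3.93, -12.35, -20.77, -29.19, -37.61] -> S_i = -3.93 + -8.42*i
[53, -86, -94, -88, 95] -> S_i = Random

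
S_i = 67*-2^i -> [67, -134, 268, -536, 1072]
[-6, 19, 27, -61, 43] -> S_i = Random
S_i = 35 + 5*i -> [35, 40, 45, 50, 55]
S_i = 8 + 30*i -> [8, 38, 68, 98, 128]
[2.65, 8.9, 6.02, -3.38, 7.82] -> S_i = Random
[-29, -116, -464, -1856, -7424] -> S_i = -29*4^i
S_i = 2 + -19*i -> [2, -17, -36, -55, -74]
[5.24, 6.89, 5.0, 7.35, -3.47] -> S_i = Random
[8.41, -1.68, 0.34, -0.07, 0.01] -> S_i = 8.41*(-0.20)^i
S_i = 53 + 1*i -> [53, 54, 55, 56, 57]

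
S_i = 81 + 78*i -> [81, 159, 237, 315, 393]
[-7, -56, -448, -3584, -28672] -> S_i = -7*8^i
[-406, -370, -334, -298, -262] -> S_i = -406 + 36*i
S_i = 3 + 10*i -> [3, 13, 23, 33, 43]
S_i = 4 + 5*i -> [4, 9, 14, 19, 24]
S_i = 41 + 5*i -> [41, 46, 51, 56, 61]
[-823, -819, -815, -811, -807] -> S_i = -823 + 4*i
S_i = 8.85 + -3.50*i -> [8.85, 5.35, 1.85, -1.65, -5.15]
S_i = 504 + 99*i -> [504, 603, 702, 801, 900]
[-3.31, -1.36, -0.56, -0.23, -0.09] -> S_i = -3.31*0.41^i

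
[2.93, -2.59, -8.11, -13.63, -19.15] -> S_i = 2.93 + -5.52*i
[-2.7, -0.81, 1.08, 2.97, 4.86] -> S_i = -2.70 + 1.89*i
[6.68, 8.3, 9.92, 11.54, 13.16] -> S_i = 6.68 + 1.62*i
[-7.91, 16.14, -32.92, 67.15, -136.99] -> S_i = -7.91*(-2.04)^i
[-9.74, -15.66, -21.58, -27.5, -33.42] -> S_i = -9.74 + -5.92*i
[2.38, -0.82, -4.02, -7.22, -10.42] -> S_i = 2.38 + -3.20*i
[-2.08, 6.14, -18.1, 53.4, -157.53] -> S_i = -2.08*(-2.95)^i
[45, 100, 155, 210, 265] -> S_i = 45 + 55*i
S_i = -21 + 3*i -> [-21, -18, -15, -12, -9]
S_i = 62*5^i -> [62, 310, 1550, 7750, 38750]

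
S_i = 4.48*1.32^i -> [4.48, 5.91, 7.81, 10.3, 13.6]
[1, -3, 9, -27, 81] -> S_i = 1*-3^i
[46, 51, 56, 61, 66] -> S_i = 46 + 5*i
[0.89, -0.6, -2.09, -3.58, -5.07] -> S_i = 0.89 + -1.49*i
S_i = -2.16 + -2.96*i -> [-2.16, -5.12, -8.08, -11.04, -14.0]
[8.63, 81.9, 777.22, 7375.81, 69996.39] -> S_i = 8.63*9.49^i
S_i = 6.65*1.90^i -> [6.65, 12.64, 24.01, 45.61, 86.66]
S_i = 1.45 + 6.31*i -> [1.45, 7.76, 14.07, 20.38, 26.69]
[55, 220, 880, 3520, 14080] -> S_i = 55*4^i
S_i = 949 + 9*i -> [949, 958, 967, 976, 985]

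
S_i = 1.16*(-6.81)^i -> [1.16, -7.9, 53.8, -366.35, 2494.86]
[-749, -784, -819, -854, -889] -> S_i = -749 + -35*i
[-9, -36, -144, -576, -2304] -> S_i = -9*4^i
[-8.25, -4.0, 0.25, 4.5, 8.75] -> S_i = -8.25 + 4.25*i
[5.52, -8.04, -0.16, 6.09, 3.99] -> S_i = Random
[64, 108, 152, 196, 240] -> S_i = 64 + 44*i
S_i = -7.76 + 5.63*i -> [-7.76, -2.13, 3.5, 9.13, 14.76]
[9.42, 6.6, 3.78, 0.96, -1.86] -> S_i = 9.42 + -2.82*i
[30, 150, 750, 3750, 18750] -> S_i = 30*5^i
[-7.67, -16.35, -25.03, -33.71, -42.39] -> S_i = -7.67 + -8.68*i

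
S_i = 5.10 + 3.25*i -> [5.1, 8.35, 11.6, 14.85, 18.1]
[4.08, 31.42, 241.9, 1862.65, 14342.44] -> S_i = 4.08*7.70^i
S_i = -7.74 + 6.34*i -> [-7.74, -1.4, 4.94, 11.28, 17.62]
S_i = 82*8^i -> [82, 656, 5248, 41984, 335872]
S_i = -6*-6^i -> [-6, 36, -216, 1296, -7776]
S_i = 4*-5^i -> [4, -20, 100, -500, 2500]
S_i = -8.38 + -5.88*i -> [-8.38, -14.26, -20.14, -26.02, -31.9]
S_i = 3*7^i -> [3, 21, 147, 1029, 7203]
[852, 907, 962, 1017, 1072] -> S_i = 852 + 55*i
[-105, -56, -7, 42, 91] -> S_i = -105 + 49*i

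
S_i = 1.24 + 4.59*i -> [1.24, 5.83, 10.42, 15.01, 19.6]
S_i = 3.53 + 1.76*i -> [3.53, 5.29, 7.05, 8.81, 10.57]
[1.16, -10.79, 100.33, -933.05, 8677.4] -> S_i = 1.16*(-9.30)^i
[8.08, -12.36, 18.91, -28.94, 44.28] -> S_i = 8.08*(-1.53)^i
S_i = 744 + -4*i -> [744, 740, 736, 732, 728]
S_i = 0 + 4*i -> [0, 4, 8, 12, 16]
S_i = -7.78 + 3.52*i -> [-7.78, -4.26, -0.74, 2.78, 6.3]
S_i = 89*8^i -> [89, 712, 5696, 45568, 364544]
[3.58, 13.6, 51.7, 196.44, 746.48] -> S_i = 3.58*3.80^i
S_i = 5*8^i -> [5, 40, 320, 2560, 20480]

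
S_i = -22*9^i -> [-22, -198, -1782, -16038, -144342]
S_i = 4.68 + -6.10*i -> [4.68, -1.42, -7.52, -13.62, -19.72]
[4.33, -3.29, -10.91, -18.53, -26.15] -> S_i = 4.33 + -7.62*i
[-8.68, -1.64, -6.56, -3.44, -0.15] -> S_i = Random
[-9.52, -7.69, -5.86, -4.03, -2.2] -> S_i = -9.52 + 1.83*i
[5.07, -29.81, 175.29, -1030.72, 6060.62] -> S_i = 5.07*(-5.88)^i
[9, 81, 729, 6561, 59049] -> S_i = 9*9^i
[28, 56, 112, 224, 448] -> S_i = 28*2^i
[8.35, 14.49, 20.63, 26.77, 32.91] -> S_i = 8.35 + 6.14*i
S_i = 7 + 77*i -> [7, 84, 161, 238, 315]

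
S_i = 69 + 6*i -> [69, 75, 81, 87, 93]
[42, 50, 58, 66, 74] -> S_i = 42 + 8*i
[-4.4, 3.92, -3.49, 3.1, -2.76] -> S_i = -4.40*(-0.89)^i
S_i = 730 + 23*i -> [730, 753, 776, 799, 822]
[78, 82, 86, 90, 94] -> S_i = 78 + 4*i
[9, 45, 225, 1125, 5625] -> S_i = 9*5^i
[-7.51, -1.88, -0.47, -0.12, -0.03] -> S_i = -7.51*0.25^i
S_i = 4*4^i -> [4, 16, 64, 256, 1024]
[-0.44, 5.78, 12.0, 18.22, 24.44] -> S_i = -0.44 + 6.22*i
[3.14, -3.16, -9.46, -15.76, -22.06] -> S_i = 3.14 + -6.30*i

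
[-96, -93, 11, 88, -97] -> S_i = Random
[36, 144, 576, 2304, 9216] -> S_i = 36*4^i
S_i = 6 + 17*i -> [6, 23, 40, 57, 74]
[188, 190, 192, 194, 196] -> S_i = 188 + 2*i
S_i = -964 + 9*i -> [-964, -955, -946, -937, -928]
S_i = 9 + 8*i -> [9, 17, 25, 33, 41]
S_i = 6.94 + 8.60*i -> [6.94, 15.54, 24.14, 32.74, 41.34]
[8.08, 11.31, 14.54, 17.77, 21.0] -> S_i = 8.08 + 3.23*i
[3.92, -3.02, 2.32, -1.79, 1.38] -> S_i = 3.92*(-0.77)^i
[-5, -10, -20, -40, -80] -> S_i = -5*2^i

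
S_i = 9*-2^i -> [9, -18, 36, -72, 144]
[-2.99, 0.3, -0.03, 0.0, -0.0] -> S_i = -2.99*(-0.10)^i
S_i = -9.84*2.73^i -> [-9.84, -26.86, -73.34, -200.21, -546.57]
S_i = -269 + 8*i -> [-269, -261, -253, -245, -237]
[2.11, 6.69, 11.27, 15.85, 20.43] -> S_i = 2.11 + 4.58*i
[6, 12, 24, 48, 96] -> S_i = 6*2^i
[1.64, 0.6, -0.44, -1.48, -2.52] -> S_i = 1.64 + -1.04*i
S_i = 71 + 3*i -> [71, 74, 77, 80, 83]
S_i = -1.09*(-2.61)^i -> [-1.09, 2.84, -7.43, 19.38, -50.58]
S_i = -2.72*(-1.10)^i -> [-2.72, 2.99, -3.29, 3.62, -3.98]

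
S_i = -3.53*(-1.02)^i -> [-3.53, 3.6, -3.67, 3.75, -3.82]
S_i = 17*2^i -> [17, 34, 68, 136, 272]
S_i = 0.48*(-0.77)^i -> [0.48, -0.37, 0.28, -0.22, 0.17]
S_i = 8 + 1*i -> [8, 9, 10, 11, 12]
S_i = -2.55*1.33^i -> [-2.55, -3.39, -4.51, -6.0, -7.98]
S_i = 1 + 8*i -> [1, 9, 17, 25, 33]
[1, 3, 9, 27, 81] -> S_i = 1*3^i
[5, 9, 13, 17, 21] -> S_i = 5 + 4*i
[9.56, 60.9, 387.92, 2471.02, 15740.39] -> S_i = 9.56*6.37^i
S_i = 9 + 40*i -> [9, 49, 89, 129, 169]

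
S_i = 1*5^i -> [1, 5, 25, 125, 625]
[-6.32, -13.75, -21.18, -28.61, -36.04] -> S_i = -6.32 + -7.43*i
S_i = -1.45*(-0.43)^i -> [-1.45, 0.62, -0.27, 0.12, -0.05]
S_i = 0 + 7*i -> [0, 7, 14, 21, 28]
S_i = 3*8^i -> [3, 24, 192, 1536, 12288]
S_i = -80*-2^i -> [-80, 160, -320, 640, -1280]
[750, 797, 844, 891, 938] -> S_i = 750 + 47*i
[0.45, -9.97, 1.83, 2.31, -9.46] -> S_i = Random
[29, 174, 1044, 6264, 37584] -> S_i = 29*6^i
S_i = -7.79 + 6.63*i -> [-7.79, -1.16, 5.47, 12.1, 18.73]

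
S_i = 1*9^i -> [1, 9, 81, 729, 6561]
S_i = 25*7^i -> [25, 175, 1225, 8575, 60025]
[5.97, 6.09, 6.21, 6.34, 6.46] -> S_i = 5.97*1.02^i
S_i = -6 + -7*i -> [-6, -13, -20, -27, -34]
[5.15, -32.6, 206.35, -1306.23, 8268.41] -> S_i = 5.15*(-6.33)^i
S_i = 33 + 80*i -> [33, 113, 193, 273, 353]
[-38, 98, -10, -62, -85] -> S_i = Random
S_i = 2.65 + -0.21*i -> [2.65, 2.44, 2.23, 2.02, 1.81]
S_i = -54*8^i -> [-54, -432, -3456, -27648, -221184]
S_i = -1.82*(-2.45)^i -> [-1.82, 4.46, -10.92, 26.77, -65.57]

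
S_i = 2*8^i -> [2, 16, 128, 1024, 8192]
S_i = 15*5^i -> [15, 75, 375, 1875, 9375]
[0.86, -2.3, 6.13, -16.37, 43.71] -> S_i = 0.86*(-2.67)^i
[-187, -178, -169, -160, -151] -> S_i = -187 + 9*i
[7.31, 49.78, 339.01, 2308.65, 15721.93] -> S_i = 7.31*6.81^i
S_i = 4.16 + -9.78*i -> [4.16, -5.62, -15.4, -25.18, -34.96]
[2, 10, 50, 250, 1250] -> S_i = 2*5^i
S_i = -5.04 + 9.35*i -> [-5.04, 4.31, 13.66, 23.01, 32.36]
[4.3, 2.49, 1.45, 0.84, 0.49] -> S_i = 4.30*0.58^i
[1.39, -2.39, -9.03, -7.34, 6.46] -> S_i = Random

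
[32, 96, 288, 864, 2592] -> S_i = 32*3^i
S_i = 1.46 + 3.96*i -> [1.46, 5.42, 9.38, 13.34, 17.3]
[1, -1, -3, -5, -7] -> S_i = 1 + -2*i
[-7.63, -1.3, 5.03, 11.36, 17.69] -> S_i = -7.63 + 6.33*i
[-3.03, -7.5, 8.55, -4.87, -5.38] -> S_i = Random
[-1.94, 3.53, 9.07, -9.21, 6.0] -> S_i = Random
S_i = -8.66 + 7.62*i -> [-8.66, -1.04, 6.58, 14.2, 21.82]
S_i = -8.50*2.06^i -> [-8.5, -17.51, -36.07, -74.31, -153.07]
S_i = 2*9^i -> [2, 18, 162, 1458, 13122]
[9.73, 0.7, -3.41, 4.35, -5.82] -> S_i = Random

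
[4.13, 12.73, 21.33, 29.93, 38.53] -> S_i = 4.13 + 8.60*i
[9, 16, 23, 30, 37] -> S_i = 9 + 7*i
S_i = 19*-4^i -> [19, -76, 304, -1216, 4864]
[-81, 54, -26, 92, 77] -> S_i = Random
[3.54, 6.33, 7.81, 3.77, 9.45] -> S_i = Random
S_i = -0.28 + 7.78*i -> [-0.28, 7.5, 15.28, 23.06, 30.84]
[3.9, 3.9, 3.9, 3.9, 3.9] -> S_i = 3.90*1.00^i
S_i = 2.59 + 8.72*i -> [2.59, 11.31, 20.03, 28.75, 37.47]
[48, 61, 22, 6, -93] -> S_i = Random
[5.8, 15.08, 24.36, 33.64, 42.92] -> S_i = 5.80 + 9.28*i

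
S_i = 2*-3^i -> [2, -6, 18, -54, 162]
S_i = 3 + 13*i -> [3, 16, 29, 42, 55]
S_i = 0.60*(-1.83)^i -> [0.6, -1.1, 2.01, -3.68, 6.73]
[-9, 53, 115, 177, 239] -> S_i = -9 + 62*i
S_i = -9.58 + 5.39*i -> [-9.58, -4.19, 1.2, 6.59, 11.98]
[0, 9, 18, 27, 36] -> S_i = 0 + 9*i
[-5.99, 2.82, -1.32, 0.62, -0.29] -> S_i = -5.99*(-0.47)^i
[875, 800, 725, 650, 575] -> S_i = 875 + -75*i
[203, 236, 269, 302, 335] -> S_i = 203 + 33*i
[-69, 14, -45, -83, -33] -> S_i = Random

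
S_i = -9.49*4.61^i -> [-9.49, -43.75, -201.68, -929.76, -4286.18]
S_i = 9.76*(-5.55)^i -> [9.76, -54.17, 300.63, -1668.51, 9260.23]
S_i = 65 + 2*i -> [65, 67, 69, 71, 73]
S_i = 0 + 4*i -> [0, 4, 8, 12, 16]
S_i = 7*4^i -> [7, 28, 112, 448, 1792]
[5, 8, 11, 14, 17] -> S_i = 5 + 3*i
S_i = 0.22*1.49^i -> [0.22, 0.33, 0.49, 0.73, 1.08]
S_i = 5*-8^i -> [5, -40, 320, -2560, 20480]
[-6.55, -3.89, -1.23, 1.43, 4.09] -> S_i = -6.55 + 2.66*i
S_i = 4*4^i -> [4, 16, 64, 256, 1024]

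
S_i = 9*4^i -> [9, 36, 144, 576, 2304]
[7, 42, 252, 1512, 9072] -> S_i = 7*6^i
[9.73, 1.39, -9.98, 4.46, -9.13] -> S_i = Random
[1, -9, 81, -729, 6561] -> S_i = 1*-9^i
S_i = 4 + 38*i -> [4, 42, 80, 118, 156]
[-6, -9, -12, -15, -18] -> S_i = -6 + -3*i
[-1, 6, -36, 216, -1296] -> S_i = -1*-6^i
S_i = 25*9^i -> [25, 225, 2025, 18225, 164025]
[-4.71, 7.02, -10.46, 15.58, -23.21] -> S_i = -4.71*(-1.49)^i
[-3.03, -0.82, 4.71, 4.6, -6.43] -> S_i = Random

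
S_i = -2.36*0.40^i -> [-2.36, -0.94, -0.38, -0.15, -0.06]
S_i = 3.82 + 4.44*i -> [3.82, 8.26, 12.7, 17.14, 21.58]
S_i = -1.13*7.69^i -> [-1.13, -8.69, -66.82, -513.87, -3951.7]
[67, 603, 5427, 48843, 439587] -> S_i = 67*9^i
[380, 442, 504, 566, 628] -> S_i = 380 + 62*i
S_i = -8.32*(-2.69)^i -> [-8.32, 22.38, -60.2, 161.95, -435.64]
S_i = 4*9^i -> [4, 36, 324, 2916, 26244]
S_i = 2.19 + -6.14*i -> [2.19, -3.95, -10.09, -16.23, -22.37]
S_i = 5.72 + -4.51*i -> [5.72, 1.21, -3.3, -7.81, -12.32]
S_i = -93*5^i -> [-93, -465, -2325, -11625, -58125]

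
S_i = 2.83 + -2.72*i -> [2.83, 0.11, -2.61, -5.33, -8.05]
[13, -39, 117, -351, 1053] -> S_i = 13*-3^i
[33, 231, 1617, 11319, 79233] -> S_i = 33*7^i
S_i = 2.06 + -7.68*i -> [2.06, -5.62, -13.3, -20.98, -28.66]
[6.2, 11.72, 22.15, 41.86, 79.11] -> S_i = 6.20*1.89^i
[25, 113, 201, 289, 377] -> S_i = 25 + 88*i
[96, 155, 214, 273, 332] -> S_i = 96 + 59*i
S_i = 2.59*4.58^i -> [2.59, 11.86, 54.33, 248.83, 1139.62]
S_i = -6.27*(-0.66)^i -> [-6.27, 4.14, -2.73, 1.8, -1.19]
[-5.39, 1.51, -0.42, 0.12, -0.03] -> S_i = -5.39*(-0.28)^i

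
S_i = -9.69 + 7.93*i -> [-9.69, -1.76, 6.17, 14.1, 22.03]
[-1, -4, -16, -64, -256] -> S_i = -1*4^i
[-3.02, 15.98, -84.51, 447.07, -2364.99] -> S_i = -3.02*(-5.29)^i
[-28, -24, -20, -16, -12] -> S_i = -28 + 4*i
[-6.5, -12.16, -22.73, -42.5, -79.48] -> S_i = -6.50*1.87^i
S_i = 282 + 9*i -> [282, 291, 300, 309, 318]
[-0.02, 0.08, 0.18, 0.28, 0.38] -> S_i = -0.02 + 0.10*i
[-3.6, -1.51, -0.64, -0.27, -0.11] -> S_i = -3.60*0.42^i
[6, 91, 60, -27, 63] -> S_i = Random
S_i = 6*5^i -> [6, 30, 150, 750, 3750]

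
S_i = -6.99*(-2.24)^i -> [-6.99, 15.66, -35.07, 78.56, -175.98]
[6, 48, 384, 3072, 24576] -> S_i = 6*8^i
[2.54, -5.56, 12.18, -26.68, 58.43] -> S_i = 2.54*(-2.19)^i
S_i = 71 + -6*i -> [71, 65, 59, 53, 47]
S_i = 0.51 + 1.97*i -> [0.51, 2.48, 4.45, 6.42, 8.39]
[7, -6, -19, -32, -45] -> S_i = 7 + -13*i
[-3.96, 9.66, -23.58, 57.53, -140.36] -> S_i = -3.96*(-2.44)^i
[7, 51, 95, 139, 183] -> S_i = 7 + 44*i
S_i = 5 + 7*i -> [5, 12, 19, 26, 33]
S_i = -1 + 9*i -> [-1, 8, 17, 26, 35]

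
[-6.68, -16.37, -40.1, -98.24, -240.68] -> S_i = -6.68*2.45^i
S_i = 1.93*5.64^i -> [1.93, 10.89, 61.39, 346.25, 1952.87]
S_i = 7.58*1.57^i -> [7.58, 11.9, 18.68, 29.33, 46.05]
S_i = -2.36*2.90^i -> [-2.36, -6.84, -19.85, -57.56, -166.92]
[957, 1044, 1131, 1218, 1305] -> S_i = 957 + 87*i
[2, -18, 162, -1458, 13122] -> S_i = 2*-9^i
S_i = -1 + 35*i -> [-1, 34, 69, 104, 139]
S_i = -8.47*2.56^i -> [-8.47, -21.68, -55.51, -142.1, -363.78]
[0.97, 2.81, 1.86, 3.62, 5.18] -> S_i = Random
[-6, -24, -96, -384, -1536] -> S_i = -6*4^i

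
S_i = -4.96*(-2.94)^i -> [-4.96, 14.58, -42.87, 126.04, -370.57]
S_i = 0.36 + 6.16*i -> [0.36, 6.52, 12.68, 18.84, 25.0]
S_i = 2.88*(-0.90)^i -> [2.88, -2.59, 2.33, -2.1, 1.89]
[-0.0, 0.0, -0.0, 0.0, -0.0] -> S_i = -0.00*(-6.89)^i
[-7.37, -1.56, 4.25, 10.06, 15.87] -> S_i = -7.37 + 5.81*i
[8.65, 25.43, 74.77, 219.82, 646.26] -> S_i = 8.65*2.94^i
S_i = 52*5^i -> [52, 260, 1300, 6500, 32500]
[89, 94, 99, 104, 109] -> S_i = 89 + 5*i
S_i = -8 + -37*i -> [-8, -45, -82, -119, -156]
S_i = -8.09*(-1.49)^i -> [-8.09, 12.05, -17.96, 26.76, -39.87]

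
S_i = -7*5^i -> [-7, -35, -175, -875, -4375]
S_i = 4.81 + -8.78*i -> [4.81, -3.97, -12.75, -21.53, -30.31]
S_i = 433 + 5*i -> [433, 438, 443, 448, 453]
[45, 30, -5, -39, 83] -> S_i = Random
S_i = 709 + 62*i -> [709, 771, 833, 895, 957]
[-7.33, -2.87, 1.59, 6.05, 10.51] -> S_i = -7.33 + 4.46*i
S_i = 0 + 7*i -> [0, 7, 14, 21, 28]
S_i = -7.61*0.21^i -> [-7.61, -1.6, -0.34, -0.07, -0.01]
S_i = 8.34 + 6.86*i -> [8.34, 15.2, 22.06, 28.92, 35.78]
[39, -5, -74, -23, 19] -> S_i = Random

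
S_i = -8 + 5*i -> [-8, -3, 2, 7, 12]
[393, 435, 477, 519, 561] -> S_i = 393 + 42*i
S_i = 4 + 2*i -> [4, 6, 8, 10, 12]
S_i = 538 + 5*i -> [538, 543, 548, 553, 558]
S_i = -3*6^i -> [-3, -18, -108, -648, -3888]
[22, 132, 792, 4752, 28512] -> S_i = 22*6^i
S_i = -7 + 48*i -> [-7, 41, 89, 137, 185]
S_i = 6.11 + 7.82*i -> [6.11, 13.93, 21.75, 29.57, 37.39]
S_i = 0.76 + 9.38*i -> [0.76, 10.14, 19.52, 28.9, 38.28]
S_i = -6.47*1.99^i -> [-6.47, -12.88, -25.62, -50.99, -101.47]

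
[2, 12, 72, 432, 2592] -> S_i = 2*6^i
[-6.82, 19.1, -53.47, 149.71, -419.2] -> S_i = -6.82*(-2.80)^i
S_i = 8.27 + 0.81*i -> [8.27, 9.08, 9.89, 10.7, 11.51]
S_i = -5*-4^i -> [-5, 20, -80, 320, -1280]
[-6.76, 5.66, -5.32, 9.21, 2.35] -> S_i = Random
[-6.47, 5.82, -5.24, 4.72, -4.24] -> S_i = -6.47*(-0.90)^i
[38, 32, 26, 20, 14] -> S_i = 38 + -6*i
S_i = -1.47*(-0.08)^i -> [-1.47, 0.12, -0.01, 0.0, -0.0]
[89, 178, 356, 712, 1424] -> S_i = 89*2^i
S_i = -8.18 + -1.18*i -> [-8.18, -9.36, -10.54, -11.72, -12.9]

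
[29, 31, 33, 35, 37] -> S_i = 29 + 2*i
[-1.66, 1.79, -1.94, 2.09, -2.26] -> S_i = -1.66*(-1.08)^i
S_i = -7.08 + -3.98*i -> [-7.08, -11.06, -15.04, -19.02, -23.0]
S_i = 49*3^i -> [49, 147, 441, 1323, 3969]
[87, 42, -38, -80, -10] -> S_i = Random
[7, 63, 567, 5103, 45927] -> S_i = 7*9^i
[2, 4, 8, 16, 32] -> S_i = 2*2^i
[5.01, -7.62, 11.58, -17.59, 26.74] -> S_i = 5.01*(-1.52)^i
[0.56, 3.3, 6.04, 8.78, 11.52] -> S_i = 0.56 + 2.74*i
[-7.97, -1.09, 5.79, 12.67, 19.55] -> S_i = -7.97 + 6.88*i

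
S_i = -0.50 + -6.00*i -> [-0.5, -6.5, -12.5, -18.5, -24.5]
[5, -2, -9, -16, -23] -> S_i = 5 + -7*i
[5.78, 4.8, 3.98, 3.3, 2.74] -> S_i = 5.78*0.83^i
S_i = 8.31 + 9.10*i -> [8.31, 17.41, 26.51, 35.61, 44.71]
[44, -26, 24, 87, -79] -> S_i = Random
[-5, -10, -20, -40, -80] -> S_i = -5*2^i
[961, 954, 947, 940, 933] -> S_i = 961 + -7*i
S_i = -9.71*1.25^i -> [-9.71, -12.14, -15.17, -18.96, -23.71]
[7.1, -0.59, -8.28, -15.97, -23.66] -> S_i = 7.10 + -7.69*i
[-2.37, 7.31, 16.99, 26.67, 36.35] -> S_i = -2.37 + 9.68*i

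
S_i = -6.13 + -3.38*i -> [-6.13, -9.51, -12.89, -16.27, -19.65]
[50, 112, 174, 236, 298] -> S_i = 50 + 62*i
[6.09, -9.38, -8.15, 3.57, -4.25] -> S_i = Random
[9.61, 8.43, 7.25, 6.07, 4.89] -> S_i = 9.61 + -1.18*i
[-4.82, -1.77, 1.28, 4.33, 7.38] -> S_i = -4.82 + 3.05*i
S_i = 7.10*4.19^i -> [7.1, 29.75, 124.65, 522.28, 2188.34]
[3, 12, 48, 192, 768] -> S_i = 3*4^i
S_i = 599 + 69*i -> [599, 668, 737, 806, 875]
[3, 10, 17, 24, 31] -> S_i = 3 + 7*i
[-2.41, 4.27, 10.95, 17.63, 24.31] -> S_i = -2.41 + 6.68*i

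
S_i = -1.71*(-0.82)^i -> [-1.71, 1.4, -1.15, 0.94, -0.77]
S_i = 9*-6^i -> [9, -54, 324, -1944, 11664]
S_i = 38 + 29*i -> [38, 67, 96, 125, 154]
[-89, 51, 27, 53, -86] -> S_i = Random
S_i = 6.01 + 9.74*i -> [6.01, 15.75, 25.49, 35.23, 44.97]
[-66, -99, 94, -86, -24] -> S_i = Random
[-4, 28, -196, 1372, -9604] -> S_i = -4*-7^i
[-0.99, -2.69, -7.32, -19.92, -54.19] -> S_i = -0.99*2.72^i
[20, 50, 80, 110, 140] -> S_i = 20 + 30*i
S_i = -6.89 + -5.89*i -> [-6.89, -12.78, -18.67, -24.56, -30.45]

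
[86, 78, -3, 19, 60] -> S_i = Random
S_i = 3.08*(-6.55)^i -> [3.08, -20.17, 132.14, -865.52, 5669.12]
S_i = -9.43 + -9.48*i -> [-9.43, -18.91, -28.39, -37.87, -47.35]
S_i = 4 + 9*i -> [4, 13, 22, 31, 40]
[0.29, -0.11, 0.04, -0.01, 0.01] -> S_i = 0.29*(-0.37)^i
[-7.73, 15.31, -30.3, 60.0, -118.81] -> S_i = -7.73*(-1.98)^i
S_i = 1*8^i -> [1, 8, 64, 512, 4096]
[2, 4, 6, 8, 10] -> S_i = 2 + 2*i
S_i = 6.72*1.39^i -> [6.72, 9.34, 12.98, 18.05, 25.09]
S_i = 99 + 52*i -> [99, 151, 203, 255, 307]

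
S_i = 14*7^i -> [14, 98, 686, 4802, 33614]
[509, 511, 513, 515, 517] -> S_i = 509 + 2*i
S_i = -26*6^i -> [-26, -156, -936, -5616, -33696]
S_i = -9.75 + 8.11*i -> [-9.75, -1.64, 6.47, 14.58, 22.69]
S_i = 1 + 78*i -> [1, 79, 157, 235, 313]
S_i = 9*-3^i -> [9, -27, 81, -243, 729]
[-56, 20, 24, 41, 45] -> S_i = Random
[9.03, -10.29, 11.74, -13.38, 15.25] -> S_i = 9.03*(-1.14)^i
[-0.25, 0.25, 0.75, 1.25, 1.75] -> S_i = -0.25 + 0.50*i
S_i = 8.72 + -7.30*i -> [8.72, 1.42, -5.88, -13.18, -20.48]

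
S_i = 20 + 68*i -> [20, 88, 156, 224, 292]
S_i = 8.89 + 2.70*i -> [8.89, 11.59, 14.29, 16.99, 19.69]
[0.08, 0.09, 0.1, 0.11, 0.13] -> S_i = 0.08*1.12^i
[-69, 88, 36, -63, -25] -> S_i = Random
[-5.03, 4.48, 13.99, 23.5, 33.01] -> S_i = -5.03 + 9.51*i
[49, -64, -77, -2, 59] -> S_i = Random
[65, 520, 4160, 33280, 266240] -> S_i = 65*8^i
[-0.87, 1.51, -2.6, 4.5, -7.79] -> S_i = -0.87*(-1.73)^i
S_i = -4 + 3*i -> [-4, -1, 2, 5, 8]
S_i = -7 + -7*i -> [-7, -14, -21, -28, -35]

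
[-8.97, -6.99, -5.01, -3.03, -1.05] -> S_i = -8.97 + 1.98*i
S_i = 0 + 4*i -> [0, 4, 8, 12, 16]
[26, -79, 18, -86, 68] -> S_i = Random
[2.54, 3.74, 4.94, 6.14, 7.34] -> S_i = 2.54 + 1.20*i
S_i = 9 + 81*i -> [9, 90, 171, 252, 333]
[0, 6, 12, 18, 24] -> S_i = 0 + 6*i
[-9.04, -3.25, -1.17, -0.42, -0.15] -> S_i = -9.04*0.36^i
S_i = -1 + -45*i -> [-1, -46, -91, -136, -181]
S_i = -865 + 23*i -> [-865, -842, -819, -796, -773]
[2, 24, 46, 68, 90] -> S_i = 2 + 22*i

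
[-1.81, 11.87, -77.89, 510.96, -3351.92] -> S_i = -1.81*(-6.56)^i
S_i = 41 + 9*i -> [41, 50, 59, 68, 77]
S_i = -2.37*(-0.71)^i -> [-2.37, 1.68, -1.19, 0.85, -0.6]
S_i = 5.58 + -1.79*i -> [5.58, 3.79, 2.0, 0.21, -1.58]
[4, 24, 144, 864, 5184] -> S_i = 4*6^i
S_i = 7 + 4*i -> [7, 11, 15, 19, 23]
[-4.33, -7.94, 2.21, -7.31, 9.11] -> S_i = Random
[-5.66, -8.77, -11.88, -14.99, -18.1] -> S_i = -5.66 + -3.11*i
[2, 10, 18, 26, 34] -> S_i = 2 + 8*i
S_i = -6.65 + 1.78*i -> [-6.65, -4.87, -3.09, -1.31, 0.47]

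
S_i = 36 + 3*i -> [36, 39, 42, 45, 48]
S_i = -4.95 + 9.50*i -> [-4.95, 4.55, 14.05, 23.55, 33.05]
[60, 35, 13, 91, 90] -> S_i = Random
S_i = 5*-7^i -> [5, -35, 245, -1715, 12005]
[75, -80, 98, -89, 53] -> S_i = Random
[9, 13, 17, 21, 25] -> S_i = 9 + 4*i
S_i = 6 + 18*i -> [6, 24, 42, 60, 78]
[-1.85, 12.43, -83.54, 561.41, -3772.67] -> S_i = -1.85*(-6.72)^i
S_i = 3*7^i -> [3, 21, 147, 1029, 7203]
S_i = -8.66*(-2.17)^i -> [-8.66, 18.79, -40.78, 88.49, -192.02]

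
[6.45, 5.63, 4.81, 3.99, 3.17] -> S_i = 6.45 + -0.82*i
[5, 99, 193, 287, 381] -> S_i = 5 + 94*i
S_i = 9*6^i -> [9, 54, 324, 1944, 11664]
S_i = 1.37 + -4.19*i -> [1.37, -2.82, -7.01, -11.2, -15.39]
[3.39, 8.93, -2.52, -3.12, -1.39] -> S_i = Random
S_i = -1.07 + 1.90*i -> [-1.07, 0.83, 2.73, 4.63, 6.53]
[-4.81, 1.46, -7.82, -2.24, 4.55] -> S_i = Random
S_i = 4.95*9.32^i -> [4.95, 46.13, 429.97, 4007.31, 37348.13]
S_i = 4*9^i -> [4, 36, 324, 2916, 26244]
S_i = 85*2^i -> [85, 170, 340, 680, 1360]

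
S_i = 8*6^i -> [8, 48, 288, 1728, 10368]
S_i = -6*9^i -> [-6, -54, -486, -4374, -39366]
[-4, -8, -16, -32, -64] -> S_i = -4*2^i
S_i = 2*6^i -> [2, 12, 72, 432, 2592]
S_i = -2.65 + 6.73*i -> [-2.65, 4.08, 10.81, 17.54, 24.27]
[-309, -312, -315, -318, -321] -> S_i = -309 + -3*i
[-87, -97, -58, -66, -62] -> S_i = Random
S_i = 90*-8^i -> [90, -720, 5760, -46080, 368640]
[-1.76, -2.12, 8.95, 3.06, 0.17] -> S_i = Random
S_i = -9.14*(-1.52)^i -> [-9.14, 13.89, -21.12, 32.1, -48.79]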